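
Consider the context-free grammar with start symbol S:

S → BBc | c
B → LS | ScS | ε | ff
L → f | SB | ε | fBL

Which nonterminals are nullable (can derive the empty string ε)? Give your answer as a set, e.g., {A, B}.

{B, L}

Directly nullable (have an ε-rule): {B, L}.
Not nullable: S — each has a terminal in every rule's right-hand side or depends on a non-nullable symbol.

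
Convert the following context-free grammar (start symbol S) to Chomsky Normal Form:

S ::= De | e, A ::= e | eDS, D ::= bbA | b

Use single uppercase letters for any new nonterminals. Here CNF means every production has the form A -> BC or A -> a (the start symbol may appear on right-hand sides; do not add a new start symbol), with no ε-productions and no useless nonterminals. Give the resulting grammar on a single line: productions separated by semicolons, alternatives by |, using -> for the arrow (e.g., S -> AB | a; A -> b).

S -> e | DB; A -> e | BE; B -> e; C -> b; D -> b | CF; E -> DS; F -> CA

No ε-productions.
No unit productions to eliminate.
TERM: introduce C -> b, B -> e and substitute in every rule of length ≥2.
BIN: A -> BDS becomes A -> BE, E -> DS; D -> CCA becomes D -> CF, F -> CA.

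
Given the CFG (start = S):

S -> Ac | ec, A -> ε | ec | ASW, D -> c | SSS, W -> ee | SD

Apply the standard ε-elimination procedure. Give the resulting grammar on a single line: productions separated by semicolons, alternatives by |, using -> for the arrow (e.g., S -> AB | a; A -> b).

S -> c | Ac | ec; A -> SW | ec | ASW; D -> c | SSS; W -> SD | ee

Nullable set: {A}.
S -> Ac: A nullable, giving Ac | c.
Drop A -> ε.
A -> ASW: A nullable, giving ASW | SW.
Unchanged (no nullable symbols): S -> ec; A -> ec; D -> SSS; D -> c; W -> SD; W -> ee.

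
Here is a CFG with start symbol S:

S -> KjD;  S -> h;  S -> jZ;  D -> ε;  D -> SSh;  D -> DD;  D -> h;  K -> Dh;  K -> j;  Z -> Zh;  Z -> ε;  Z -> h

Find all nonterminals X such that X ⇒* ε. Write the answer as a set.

{D, Z}

Directly nullable (have an ε-rule): {D, Z}.
Not nullable: K, S — each has a terminal in every rule's right-hand side or depends on a non-nullable symbol.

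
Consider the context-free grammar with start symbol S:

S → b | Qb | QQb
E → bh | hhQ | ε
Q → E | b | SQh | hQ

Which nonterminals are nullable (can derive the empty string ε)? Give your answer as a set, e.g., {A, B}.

{E, Q}

Directly nullable (have an ε-rule): {E}.
Q is nullable via Q -> E (every symbol on the right is already known nullable).
Not nullable: S — each has a terminal in every rule's right-hand side or depends on a non-nullable symbol.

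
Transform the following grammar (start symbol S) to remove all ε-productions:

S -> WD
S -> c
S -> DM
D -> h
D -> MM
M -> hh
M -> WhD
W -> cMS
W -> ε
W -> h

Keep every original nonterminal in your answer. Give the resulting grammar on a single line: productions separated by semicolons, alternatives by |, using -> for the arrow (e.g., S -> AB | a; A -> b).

S -> D | c | DM | WD; D -> h | MM; M -> hD | hh | WhD; W -> h | cMS

Nullable set: {W}.
S -> WD: W nullable, giving D | WD.
M -> WhD: W nullable, giving WhD | hD.
Drop W -> ε.
Unchanged (no nullable symbols): S -> DM; S -> c; D -> MM; D -> h; M -> hh; W -> cMS; W -> h.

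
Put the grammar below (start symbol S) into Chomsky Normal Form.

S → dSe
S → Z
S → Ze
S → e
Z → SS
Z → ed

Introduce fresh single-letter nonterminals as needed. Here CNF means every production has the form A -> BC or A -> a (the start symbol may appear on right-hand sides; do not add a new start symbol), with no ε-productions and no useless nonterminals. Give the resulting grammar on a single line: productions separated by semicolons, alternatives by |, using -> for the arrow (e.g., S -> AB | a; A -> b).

S -> e | AB | BC | SS | ZA; A -> e; B -> d; C -> SA; Z -> AB | SS

No ε-productions.
After unit-elimination: S -> e | SS | Ze | ed | dSe; Z -> SS | ed.
TERM: introduce B -> d, A -> e and substitute in every rule of length ≥2.
BIN: S -> BSA becomes S -> BC, C -> SA.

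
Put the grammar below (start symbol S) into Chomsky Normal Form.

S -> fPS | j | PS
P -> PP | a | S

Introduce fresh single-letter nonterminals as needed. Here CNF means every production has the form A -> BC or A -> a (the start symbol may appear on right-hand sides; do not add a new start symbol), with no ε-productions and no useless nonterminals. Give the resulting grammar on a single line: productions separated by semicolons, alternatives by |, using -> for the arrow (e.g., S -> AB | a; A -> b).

No ε-productions.
After unit-elimination: S -> j | PS | fPS; P -> a | j | PP | PS | fPS.
TERM: introduce A -> f and substitute in every rule of length ≥2.
BIN: P -> APS becomes P -> AB, B -> PS; S -> APS becomes S -> AC, C -> PS.

S -> j | AC | PS; A -> f; B -> PS; C -> PS; P -> a | j | AB | PP | PS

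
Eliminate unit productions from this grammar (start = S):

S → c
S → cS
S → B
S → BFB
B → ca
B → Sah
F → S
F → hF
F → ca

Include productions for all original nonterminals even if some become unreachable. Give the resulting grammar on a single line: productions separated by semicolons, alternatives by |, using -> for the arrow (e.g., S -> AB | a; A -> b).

S -> c | cS | ca | BFB | Sah; B -> ca | Sah; F -> c | cS | ca | hF | BFB | Sah

Unit productions: F->S, S->B.
Unit pairs (A ⇒* B via units): (F,B), (F,S), (S,B).
S: inherits non-unit rules of {B, S} → BFB | Sah | c | cS | ca.
B: inherits non-unit rules of {B} → Sah | ca.
F: inherits non-unit rules of {B, F, S} → BFB | Sah | c | cS | ca | hF.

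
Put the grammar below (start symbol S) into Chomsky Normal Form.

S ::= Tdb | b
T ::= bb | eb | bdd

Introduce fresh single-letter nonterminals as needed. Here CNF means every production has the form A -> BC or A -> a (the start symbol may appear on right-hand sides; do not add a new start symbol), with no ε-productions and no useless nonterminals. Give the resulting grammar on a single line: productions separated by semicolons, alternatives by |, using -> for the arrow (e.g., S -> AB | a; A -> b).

No ε-productions.
No unit productions to eliminate.
TERM: introduce B -> b, A -> d, C -> e and substitute in every rule of length ≥2.
BIN: S -> TAB becomes S -> TD, D -> AB; T -> BAA becomes T -> BE, E -> AA.

S -> b | TD; A -> d; B -> b; C -> e; D -> AB; E -> AA; T -> BB | BE | CB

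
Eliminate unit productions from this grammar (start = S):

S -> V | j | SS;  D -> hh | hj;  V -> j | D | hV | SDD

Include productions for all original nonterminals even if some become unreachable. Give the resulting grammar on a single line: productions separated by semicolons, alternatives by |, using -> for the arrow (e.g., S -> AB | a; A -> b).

S -> j | SS | hV | hh | hj | SDD; D -> hh | hj; V -> j | hV | hh | hj | SDD

Unit productions: S->V, V->D.
Unit pairs (A ⇒* B via units): (S,D), (S,V), (V,D).
S: inherits non-unit rules of {D, S, V} → SDD | SS | hV | hh | hj | j.
D: inherits non-unit rules of {D} → hh | hj.
V: inherits non-unit rules of {D, V} → SDD | hV | hh | hj | j.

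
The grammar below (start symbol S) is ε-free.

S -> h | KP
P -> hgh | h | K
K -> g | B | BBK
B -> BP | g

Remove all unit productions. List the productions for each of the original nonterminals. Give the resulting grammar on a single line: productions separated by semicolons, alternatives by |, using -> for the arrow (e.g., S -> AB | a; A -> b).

S -> h | KP; B -> g | BP; K -> g | BP | BBK; P -> g | h | BP | BBK | hgh

Unit productions: K->B, P->K.
Unit pairs (A ⇒* B via units): (K,B), (P,B), (P,K).
S: inherits non-unit rules of {S} → KP | h.
B: inherits non-unit rules of {B} → BP | g.
K: inherits non-unit rules of {B, K} → BBK | BP | g.
P: inherits non-unit rules of {B, K, P} → BBK | BP | g | h | hgh.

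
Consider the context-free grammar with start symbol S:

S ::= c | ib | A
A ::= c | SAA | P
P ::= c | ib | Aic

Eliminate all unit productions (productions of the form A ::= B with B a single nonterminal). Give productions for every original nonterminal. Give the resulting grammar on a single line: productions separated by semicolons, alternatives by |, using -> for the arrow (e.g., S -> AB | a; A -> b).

S -> c | ib | Aic | SAA; A -> c | ib | Aic | SAA; P -> c | ib | Aic

Unit productions: A->P, S->A.
Unit pairs (A ⇒* B via units): (A,P), (S,A), (S,P).
S: inherits non-unit rules of {A, P, S} → Aic | SAA | c | ib.
A: inherits non-unit rules of {A, P} → Aic | SAA | c | ib.
P: inherits non-unit rules of {P} → Aic | c | ib.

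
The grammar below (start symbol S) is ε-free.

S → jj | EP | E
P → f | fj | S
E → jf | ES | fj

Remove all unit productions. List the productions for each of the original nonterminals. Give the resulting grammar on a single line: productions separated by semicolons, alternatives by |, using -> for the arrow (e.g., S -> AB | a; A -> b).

S -> EP | ES | fj | jf | jj; E -> ES | fj | jf; P -> f | EP | ES | fj | jf | jj

Unit productions: P->S, S->E.
Unit pairs (A ⇒* B via units): (P,E), (P,S), (S,E).
S: inherits non-unit rules of {E, S} → EP | ES | fj | jf | jj.
E: inherits non-unit rules of {E} → ES | fj | jf.
P: inherits non-unit rules of {E, P, S} → EP | ES | f | fj | jf | jj.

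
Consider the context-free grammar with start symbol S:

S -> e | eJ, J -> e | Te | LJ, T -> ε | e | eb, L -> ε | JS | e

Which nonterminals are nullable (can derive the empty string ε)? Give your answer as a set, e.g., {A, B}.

Directly nullable (have an ε-rule): {L, T}.
Not nullable: J, S — each has a terminal in every rule's right-hand side or depends on a non-nullable symbol.

{L, T}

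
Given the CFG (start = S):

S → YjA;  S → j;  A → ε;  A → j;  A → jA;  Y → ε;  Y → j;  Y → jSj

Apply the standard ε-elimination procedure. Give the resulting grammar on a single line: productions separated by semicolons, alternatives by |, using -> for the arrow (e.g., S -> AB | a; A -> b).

S -> j | Yj | jA | YjA; A -> j | jA; Y -> j | jSj

Nullable set: {A, Y}.
S -> YjA: Y, A nullable, giving Yj | YjA | j | jA.
Drop A -> ε.
A -> jA: A nullable, giving j | jA.
Drop Y -> ε.
Unchanged (no nullable symbols): S -> j; A -> j; Y -> j; Y -> jSj.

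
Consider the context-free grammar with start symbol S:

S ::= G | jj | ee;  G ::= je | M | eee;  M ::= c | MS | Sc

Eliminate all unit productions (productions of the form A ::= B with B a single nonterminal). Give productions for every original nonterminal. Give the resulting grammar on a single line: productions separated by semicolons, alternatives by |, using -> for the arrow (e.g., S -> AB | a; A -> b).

S -> c | MS | Sc | ee | je | jj | eee; G -> c | MS | Sc | je | eee; M -> c | MS | Sc

Unit productions: G->M, S->G.
Unit pairs (A ⇒* B via units): (G,M), (S,G), (S,M).
S: inherits non-unit rules of {G, M, S} → MS | Sc | c | ee | eee | je | jj.
G: inherits non-unit rules of {G, M} → MS | Sc | c | eee | je.
M: inherits non-unit rules of {M} → MS | Sc | c.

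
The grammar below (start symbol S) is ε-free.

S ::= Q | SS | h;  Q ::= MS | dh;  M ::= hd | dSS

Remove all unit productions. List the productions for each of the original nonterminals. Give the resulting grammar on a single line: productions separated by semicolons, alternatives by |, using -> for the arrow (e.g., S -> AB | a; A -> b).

S -> h | MS | SS | dh; M -> hd | dSS; Q -> MS | dh

Unit productions: S->Q.
Unit pairs (A ⇒* B via units): (S,Q).
S: inherits non-unit rules of {Q, S} → MS | SS | dh | h.
M: inherits non-unit rules of {M} → dSS | hd.
Q: inherits non-unit rules of {Q} → MS | dh.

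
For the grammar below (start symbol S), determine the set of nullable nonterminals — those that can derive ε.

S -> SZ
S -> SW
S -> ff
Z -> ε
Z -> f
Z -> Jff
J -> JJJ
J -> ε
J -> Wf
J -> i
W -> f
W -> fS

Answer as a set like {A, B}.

Directly nullable (have an ε-rule): {J, Z}.
Not nullable: S, W — each has a terminal in every rule's right-hand side or depends on a non-nullable symbol.

{J, Z}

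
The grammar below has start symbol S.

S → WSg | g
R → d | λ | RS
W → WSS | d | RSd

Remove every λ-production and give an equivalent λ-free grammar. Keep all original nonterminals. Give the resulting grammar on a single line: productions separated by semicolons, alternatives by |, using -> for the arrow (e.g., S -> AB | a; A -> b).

S -> g | WSg; R -> S | d | RS; W -> d | Sd | RSd | WSS

Nullable set: {R}.
Drop R -> λ.
R -> RS: R nullable, giving RS | S.
W -> RSd: R nullable, giving RSd | Sd.
Unchanged (no nullable symbols): S -> WSg; S -> g; R -> d; W -> WSS; W -> d.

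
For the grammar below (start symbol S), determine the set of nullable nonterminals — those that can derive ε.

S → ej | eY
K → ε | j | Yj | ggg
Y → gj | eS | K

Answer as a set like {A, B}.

Directly nullable (have an ε-rule): {K}.
Y is nullable via Y -> K (every symbol on the right is already known nullable).
Not nullable: S — each has a terminal in every rule's right-hand side or depends on a non-nullable symbol.

{K, Y}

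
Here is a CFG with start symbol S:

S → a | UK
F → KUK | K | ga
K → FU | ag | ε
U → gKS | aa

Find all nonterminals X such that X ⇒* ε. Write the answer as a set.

{F, K}

Directly nullable (have an ε-rule): {K}.
F is nullable via F -> K (every symbol on the right is already known nullable).
Not nullable: S, U — each has a terminal in every rule's right-hand side or depends on a non-nullable symbol.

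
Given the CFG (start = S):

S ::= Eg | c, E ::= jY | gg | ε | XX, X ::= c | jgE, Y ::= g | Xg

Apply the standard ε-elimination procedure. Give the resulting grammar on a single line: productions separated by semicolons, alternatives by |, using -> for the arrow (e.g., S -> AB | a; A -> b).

S -> c | g | Eg; E -> XX | gg | jY; X -> c | jg | jgE; Y -> g | Xg

Nullable set: {E}.
S -> Eg: E nullable, giving Eg | g.
Drop E -> ε.
X -> jgE: E nullable, giving jg | jgE.
Unchanged (no nullable symbols): S -> c; E -> XX; E -> gg; E -> jY; X -> c; Y -> Xg; Y -> g.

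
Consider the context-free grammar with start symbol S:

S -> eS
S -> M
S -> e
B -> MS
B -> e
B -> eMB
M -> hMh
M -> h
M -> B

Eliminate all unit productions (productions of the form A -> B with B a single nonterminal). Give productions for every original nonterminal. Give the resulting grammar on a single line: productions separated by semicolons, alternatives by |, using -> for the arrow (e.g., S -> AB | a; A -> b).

S -> e | h | MS | eS | eMB | hMh; B -> e | MS | eMB; M -> e | h | MS | eMB | hMh

Unit productions: M->B, S->M.
Unit pairs (A ⇒* B via units): (M,B), (S,B), (S,M).
S: inherits non-unit rules of {B, M, S} → MS | e | eMB | eS | h | hMh.
B: inherits non-unit rules of {B} → MS | e | eMB.
M: inherits non-unit rules of {B, M} → MS | e | eMB | h | hMh.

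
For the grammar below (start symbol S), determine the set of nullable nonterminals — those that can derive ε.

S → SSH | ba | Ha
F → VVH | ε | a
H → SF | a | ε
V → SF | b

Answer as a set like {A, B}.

{F, H}

Directly nullable (have an ε-rule): {F, H}.
Not nullable: S, V — each has a terminal in every rule's right-hand side or depends on a non-nullable symbol.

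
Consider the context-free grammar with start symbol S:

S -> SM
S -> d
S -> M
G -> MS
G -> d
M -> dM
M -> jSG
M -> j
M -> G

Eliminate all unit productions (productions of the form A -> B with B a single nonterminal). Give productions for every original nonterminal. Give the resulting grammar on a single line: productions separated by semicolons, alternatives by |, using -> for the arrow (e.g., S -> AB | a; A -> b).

S -> d | j | MS | SM | dM | jSG; G -> d | MS; M -> d | j | MS | dM | jSG

Unit productions: M->G, S->M.
Unit pairs (A ⇒* B via units): (M,G), (S,G), (S,M).
S: inherits non-unit rules of {G, M, S} → MS | SM | d | dM | j | jSG.
G: inherits non-unit rules of {G} → MS | d.
M: inherits non-unit rules of {G, M} → MS | d | dM | j | jSG.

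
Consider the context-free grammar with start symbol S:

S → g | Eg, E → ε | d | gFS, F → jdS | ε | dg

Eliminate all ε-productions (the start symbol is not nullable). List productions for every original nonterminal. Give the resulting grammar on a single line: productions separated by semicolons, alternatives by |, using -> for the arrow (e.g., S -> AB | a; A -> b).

Nullable set: {E, F}.
S -> Eg: E nullable, giving Eg | g.
Drop E -> ε.
E -> gFS: F nullable, giving gFS | gS.
Drop F -> ε.
Unchanged (no nullable symbols): S -> g; E -> d; F -> dg; F -> jdS.

S -> g | Eg; E -> d | gS | gFS; F -> dg | jdS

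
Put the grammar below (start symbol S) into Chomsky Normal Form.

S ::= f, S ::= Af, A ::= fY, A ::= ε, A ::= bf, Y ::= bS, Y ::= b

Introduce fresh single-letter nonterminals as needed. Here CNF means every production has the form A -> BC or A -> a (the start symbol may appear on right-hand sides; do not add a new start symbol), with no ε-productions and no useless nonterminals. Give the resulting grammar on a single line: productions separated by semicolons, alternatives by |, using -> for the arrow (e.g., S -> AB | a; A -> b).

S -> f | AC; A -> BC | CY; B -> b; C -> f; Y -> b | BS

Nullable: {A}; after ε-elimination: S -> f | Af; A -> bf | fY; Y -> b | bS.
No unit productions to eliminate.
TERM: introduce B -> b, C -> f and substitute in every rule of length ≥2.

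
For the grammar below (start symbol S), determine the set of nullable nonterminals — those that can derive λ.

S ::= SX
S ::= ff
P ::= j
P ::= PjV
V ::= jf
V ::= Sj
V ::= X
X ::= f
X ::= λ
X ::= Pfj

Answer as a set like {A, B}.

Directly nullable (have an ε-rule): {X}.
V is nullable via V -> X (every symbol on the right is already known nullable).
Not nullable: P, S — each has a terminal in every rule's right-hand side or depends on a non-nullable symbol.

{V, X}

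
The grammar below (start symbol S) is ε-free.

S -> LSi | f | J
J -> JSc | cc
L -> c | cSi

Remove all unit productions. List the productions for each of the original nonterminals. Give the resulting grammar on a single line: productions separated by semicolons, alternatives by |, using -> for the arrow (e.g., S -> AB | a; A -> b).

Unit productions: S->J.
Unit pairs (A ⇒* B via units): (S,J).
S: inherits non-unit rules of {J, S} → JSc | LSi | cc | f.
J: inherits non-unit rules of {J} → JSc | cc.
L: inherits non-unit rules of {L} → c | cSi.

S -> f | cc | JSc | LSi; J -> cc | JSc; L -> c | cSi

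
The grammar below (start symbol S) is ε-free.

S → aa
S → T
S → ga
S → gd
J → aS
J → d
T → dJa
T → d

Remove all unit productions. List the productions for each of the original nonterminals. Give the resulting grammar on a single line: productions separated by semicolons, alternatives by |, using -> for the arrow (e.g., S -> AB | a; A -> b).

S -> d | aa | ga | gd | dJa; J -> d | aS; T -> d | dJa

Unit productions: S->T.
Unit pairs (A ⇒* B via units): (S,T).
S: inherits non-unit rules of {S, T} → aa | d | dJa | ga | gd.
J: inherits non-unit rules of {J} → aS | d.
T: inherits non-unit rules of {T} → d | dJa.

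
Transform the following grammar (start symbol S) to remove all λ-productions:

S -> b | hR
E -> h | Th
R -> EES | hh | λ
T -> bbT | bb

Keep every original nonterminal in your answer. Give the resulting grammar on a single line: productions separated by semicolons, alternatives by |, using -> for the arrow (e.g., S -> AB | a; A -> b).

Nullable set: {R}.
S -> hR: R nullable, giving h | hR.
Drop R -> λ.
Unchanged (no nullable symbols): S -> b; E -> Th; E -> h; R -> EES; R -> hh; T -> bb; T -> bbT.

S -> b | h | hR; E -> h | Th; R -> hh | EES; T -> bb | bbT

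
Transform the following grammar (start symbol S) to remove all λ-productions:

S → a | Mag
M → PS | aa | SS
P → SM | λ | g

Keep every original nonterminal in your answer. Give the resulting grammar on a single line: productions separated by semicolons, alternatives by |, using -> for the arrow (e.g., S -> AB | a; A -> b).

Nullable set: {P}.
M -> PS: P nullable, giving PS | S.
Drop P -> λ.
Unchanged (no nullable symbols): S -> Mag; S -> a; M -> SS; M -> aa; P -> SM; P -> g.

S -> a | Mag; M -> S | PS | SS | aa; P -> g | SM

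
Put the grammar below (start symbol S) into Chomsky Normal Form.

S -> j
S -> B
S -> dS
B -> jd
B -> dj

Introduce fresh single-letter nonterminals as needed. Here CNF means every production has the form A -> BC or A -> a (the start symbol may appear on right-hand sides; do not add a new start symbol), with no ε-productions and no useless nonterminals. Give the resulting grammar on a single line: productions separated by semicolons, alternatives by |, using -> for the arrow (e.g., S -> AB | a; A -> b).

No ε-productions.
After unit-elimination: S -> j | dS | dj | jd; B -> dj | jd.
TERM: introduce A -> d, C -> j and substitute in every rule of length ≥2.
Drop unreachable/unproductive: B.

S -> j | AC | AS | CA; A -> d; C -> j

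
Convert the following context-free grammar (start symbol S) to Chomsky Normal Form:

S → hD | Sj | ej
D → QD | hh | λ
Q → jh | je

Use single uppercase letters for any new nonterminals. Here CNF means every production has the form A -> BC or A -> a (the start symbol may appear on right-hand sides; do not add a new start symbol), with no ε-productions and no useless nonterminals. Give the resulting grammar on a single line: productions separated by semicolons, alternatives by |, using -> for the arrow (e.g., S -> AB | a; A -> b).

Nullable: {D}; after ε-elimination: S -> h | Sj | ej | hD; D -> Q | QD | hh; Q -> je | jh.
After unit-elimination: S -> h | Sj | ej | hD; D -> QD | hh | je | jh; Q -> je | jh.
TERM: introduce C -> e, A -> h, B -> j and substitute in every rule of length ≥2.

S -> h | AD | CB | SB; A -> h; B -> j; C -> e; D -> AA | BA | BC | QD; Q -> BA | BC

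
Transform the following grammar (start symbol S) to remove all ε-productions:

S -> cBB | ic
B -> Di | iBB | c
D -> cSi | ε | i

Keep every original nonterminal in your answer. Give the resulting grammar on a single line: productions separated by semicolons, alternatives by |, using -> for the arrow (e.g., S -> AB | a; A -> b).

Nullable set: {D}.
B -> Di: D nullable, giving Di | i.
Drop D -> ε.
Unchanged (no nullable symbols): S -> cBB; S -> ic; B -> c; B -> iBB; D -> cSi; D -> i.

S -> ic | cBB; B -> c | i | Di | iBB; D -> i | cSi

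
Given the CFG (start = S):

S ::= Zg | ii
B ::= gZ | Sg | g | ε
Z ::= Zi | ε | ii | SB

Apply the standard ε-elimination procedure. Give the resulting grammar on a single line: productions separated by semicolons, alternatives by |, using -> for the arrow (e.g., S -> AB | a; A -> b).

Nullable set: {B, Z}.
S -> Zg: Z nullable, giving Zg | g.
Drop B -> ε.
B -> gZ: Z nullable, giving g | gZ.
Drop Z -> ε.
Z -> SB: B nullable, giving S | SB.
Z -> Zi: Z nullable, giving Zi | i.
Unchanged (no nullable symbols): S -> ii; B -> Sg; B -> g; Z -> ii.

S -> g | Zg | ii; B -> g | Sg | gZ; Z -> S | i | SB | Zi | ii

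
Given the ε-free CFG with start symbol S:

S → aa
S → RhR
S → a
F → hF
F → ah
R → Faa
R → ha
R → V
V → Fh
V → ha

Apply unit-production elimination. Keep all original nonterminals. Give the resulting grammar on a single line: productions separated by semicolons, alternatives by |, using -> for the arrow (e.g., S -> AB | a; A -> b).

S -> a | aa | RhR; F -> ah | hF; R -> Fh | ha | Faa; V -> Fh | ha

Unit productions: R->V.
Unit pairs (A ⇒* B via units): (R,V).
S: inherits non-unit rules of {S} → RhR | a | aa.
F: inherits non-unit rules of {F} → ah | hF.
R: inherits non-unit rules of {R, V} → Faa | Fh | ha.
V: inherits non-unit rules of {V} → Fh | ha.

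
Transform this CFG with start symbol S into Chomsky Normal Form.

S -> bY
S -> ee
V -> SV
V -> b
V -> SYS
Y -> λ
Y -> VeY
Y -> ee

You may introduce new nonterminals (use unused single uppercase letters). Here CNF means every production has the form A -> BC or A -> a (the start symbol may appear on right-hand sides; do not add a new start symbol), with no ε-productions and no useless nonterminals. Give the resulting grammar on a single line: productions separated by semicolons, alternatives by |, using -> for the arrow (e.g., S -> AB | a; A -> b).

S -> b | AY | BB; A -> b; B -> e; C -> YS; D -> BY; V -> b | SC | SS | SV; Y -> BB | VB | VD

Nullable: {Y}; after ε-elimination: S -> b | bY | ee; V -> b | SS | SV | SYS; Y -> Ve | ee | VeY.
No unit productions to eliminate.
TERM: introduce A -> b, B -> e and substitute in every rule of length ≥2.
BIN: V -> SYS becomes V -> SC, C -> YS; Y -> VBY becomes Y -> VD, D -> BY.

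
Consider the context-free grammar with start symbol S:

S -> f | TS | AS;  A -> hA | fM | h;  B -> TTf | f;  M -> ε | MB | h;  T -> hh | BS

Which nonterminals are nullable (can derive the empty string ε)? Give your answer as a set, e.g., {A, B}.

Directly nullable (have an ε-rule): {M}.
Not nullable: A, B, S, T — each has a terminal in every rule's right-hand side or depends on a non-nullable symbol.

{M}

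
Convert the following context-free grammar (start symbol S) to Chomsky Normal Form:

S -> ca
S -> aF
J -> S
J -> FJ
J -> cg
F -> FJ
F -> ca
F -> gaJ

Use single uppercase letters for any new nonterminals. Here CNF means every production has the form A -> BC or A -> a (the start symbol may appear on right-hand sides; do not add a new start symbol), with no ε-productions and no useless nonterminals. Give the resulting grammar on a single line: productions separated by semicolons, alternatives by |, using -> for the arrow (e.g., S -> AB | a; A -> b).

S -> AB | BF; A -> c; B -> a; C -> g; D -> BJ; F -> AB | CD | FJ; J -> AB | AC | BF | FJ

No ε-productions.
After unit-elimination: S -> aF | ca; F -> FJ | ca | gaJ; J -> FJ | aF | ca | cg.
TERM: introduce B -> a, A -> c, C -> g and substitute in every rule of length ≥2.
BIN: F -> CBJ becomes F -> CD, D -> BJ.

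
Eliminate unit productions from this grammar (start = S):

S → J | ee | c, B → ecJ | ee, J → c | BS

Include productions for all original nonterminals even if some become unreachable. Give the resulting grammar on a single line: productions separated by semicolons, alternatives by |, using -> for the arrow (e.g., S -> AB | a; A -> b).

Unit productions: S->J.
Unit pairs (A ⇒* B via units): (S,J).
S: inherits non-unit rules of {J, S} → BS | c | ee.
B: inherits non-unit rules of {B} → ecJ | ee.
J: inherits non-unit rules of {J} → BS | c.

S -> c | BS | ee; B -> ee | ecJ; J -> c | BS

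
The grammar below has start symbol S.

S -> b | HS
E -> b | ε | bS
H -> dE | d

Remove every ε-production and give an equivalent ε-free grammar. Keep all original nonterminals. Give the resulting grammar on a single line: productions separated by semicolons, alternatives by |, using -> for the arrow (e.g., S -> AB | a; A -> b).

S -> b | HS; E -> b | bS; H -> d | dE

Nullable set: {E}.
Drop E -> ε.
H -> dE: E nullable, giving d | dE.
Unchanged (no nullable symbols): S -> HS; S -> b; E -> b; E -> bS; H -> d.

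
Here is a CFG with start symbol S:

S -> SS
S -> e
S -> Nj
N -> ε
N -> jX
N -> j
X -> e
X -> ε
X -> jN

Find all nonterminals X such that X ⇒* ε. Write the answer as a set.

{N, X}

Directly nullable (have an ε-rule): {N, X}.
Not nullable: S — each has a terminal in every rule's right-hand side or depends on a non-nullable symbol.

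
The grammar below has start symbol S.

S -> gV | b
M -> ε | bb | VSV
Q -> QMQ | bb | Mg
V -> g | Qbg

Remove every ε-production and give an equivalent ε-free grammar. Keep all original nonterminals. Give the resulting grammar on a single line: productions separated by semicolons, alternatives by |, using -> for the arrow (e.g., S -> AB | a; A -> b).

S -> b | gV; M -> bb | VSV; Q -> g | Mg | QQ | bb | QMQ; V -> g | Qbg

Nullable set: {M}.
Drop M -> ε.
Q -> Mg: M nullable, giving Mg | g.
Q -> QMQ: M nullable, giving QMQ | QQ.
Unchanged (no nullable symbols): S -> b; S -> gV; M -> VSV; M -> bb; Q -> bb; V -> Qbg; V -> g.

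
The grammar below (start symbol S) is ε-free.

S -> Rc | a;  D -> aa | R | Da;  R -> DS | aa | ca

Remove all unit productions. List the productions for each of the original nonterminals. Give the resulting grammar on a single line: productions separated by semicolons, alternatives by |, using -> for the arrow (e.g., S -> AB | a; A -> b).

Unit productions: D->R.
Unit pairs (A ⇒* B via units): (D,R).
S: inherits non-unit rules of {S} → Rc | a.
D: inherits non-unit rules of {D, R} → DS | Da | aa | ca.
R: inherits non-unit rules of {R} → DS | aa | ca.

S -> a | Rc; D -> DS | Da | aa | ca; R -> DS | aa | ca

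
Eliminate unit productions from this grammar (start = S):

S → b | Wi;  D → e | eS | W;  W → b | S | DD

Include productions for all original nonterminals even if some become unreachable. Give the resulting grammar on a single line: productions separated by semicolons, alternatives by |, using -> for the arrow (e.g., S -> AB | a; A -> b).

Unit productions: D->W, W->S.
Unit pairs (A ⇒* B via units): (D,S), (D,W), (W,S).
S: inherits non-unit rules of {S} → Wi | b.
D: inherits non-unit rules of {D, S, W} → DD | Wi | b | e | eS.
W: inherits non-unit rules of {S, W} → DD | Wi | b.

S -> b | Wi; D -> b | e | DD | Wi | eS; W -> b | DD | Wi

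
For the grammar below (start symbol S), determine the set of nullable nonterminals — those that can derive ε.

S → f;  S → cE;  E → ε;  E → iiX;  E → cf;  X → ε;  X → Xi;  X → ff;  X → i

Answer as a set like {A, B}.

{E, X}

Directly nullable (have an ε-rule): {E, X}.
Not nullable: S — each has a terminal in every rule's right-hand side or depends on a non-nullable symbol.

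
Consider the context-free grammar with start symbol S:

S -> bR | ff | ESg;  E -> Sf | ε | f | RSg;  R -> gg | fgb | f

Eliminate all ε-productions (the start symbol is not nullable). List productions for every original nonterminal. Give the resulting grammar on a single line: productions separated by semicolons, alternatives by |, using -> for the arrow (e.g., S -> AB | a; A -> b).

Nullable set: {E}.
S -> ESg: E nullable, giving ESg | Sg.
Drop E -> ε.
Unchanged (no nullable symbols): S -> bR; S -> ff; E -> RSg; E -> Sf; E -> f; R -> f; R -> fgb; R -> gg.

S -> Sg | bR | ff | ESg; E -> f | Sf | RSg; R -> f | gg | fgb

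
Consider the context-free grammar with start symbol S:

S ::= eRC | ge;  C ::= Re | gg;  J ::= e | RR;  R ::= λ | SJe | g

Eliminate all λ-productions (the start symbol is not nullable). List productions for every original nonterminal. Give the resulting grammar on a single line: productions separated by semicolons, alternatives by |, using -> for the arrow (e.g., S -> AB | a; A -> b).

Nullable set: {J, R}.
S -> eRC: R nullable, giving eC | eRC.
C -> Re: R nullable, giving Re | e.
J -> RR: R, R nullable, giving R | RR.
Drop R -> λ.
R -> SJe: J nullable, giving SJe | Se.
Unchanged (no nullable symbols): S -> ge; C -> gg; J -> e; R -> g.

S -> eC | ge | eRC; C -> e | Re | gg; J -> R | e | RR; R -> g | Se | SJe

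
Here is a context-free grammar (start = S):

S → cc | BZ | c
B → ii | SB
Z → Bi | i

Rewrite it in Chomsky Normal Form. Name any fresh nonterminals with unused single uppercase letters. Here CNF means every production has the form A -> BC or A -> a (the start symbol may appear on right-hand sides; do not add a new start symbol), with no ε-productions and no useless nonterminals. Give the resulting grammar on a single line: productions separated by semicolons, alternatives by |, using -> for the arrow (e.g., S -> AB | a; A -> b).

No ε-productions.
No unit productions to eliminate.
TERM: introduce C -> c, A -> i and substitute in every rule of length ≥2.

S -> c | BZ | CC; A -> i; B -> AA | SB; C -> c; Z -> i | BA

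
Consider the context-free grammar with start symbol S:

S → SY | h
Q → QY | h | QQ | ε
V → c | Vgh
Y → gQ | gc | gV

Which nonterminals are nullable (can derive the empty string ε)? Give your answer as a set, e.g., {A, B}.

Directly nullable (have an ε-rule): {Q}.
Not nullable: S, V, Y — each has a terminal in every rule's right-hand side or depends on a non-nullable symbol.

{Q}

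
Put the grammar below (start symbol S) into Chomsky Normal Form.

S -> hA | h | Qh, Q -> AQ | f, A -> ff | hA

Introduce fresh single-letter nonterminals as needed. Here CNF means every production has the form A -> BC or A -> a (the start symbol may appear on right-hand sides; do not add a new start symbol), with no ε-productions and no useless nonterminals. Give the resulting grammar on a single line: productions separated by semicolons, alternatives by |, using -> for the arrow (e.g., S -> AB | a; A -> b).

No ε-productions.
No unit productions to eliminate.
TERM: introduce B -> f, C -> h and substitute in every rule of length ≥2.

S -> h | CA | QC; A -> BB | CA; B -> f; C -> h; Q -> f | AQ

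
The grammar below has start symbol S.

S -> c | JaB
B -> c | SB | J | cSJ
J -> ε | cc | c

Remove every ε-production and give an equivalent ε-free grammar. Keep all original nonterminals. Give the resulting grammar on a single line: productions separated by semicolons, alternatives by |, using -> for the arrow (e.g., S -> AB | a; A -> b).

Nullable set: {B, J}.
S -> JaB: J, B nullable, giving Ja | JaB | a | aB.
B -> J: J nullable, giving J.
B -> SB: B nullable, giving S | SB.
B -> cSJ: J nullable, giving cS | cSJ.
Drop J -> ε.
Unchanged (no nullable symbols): S -> c; B -> c; J -> c; J -> cc.

S -> a | c | Ja | aB | JaB; B -> J | S | c | SB | cS | cSJ; J -> c | cc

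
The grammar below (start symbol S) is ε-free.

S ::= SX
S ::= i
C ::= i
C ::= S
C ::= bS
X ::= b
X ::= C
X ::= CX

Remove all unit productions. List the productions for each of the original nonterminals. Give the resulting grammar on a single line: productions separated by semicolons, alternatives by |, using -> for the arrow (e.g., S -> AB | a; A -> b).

S -> i | SX; C -> i | SX | bS; X -> b | i | CX | SX | bS

Unit productions: C->S, X->C.
Unit pairs (A ⇒* B via units): (C,S), (X,C), (X,S).
S: inherits non-unit rules of {S} → SX | i.
C: inherits non-unit rules of {C, S} → SX | bS | i.
X: inherits non-unit rules of {C, S, X} → CX | SX | b | bS | i.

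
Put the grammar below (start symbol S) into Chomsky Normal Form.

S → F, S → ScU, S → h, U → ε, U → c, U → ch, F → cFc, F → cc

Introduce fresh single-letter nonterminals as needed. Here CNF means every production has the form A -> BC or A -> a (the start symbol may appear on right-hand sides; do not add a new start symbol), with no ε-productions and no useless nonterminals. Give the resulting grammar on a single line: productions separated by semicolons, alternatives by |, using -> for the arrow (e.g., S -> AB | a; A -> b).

Nullable: {U}; after ε-elimination: S -> F | h | Sc | ScU; F -> cc | cFc; U -> c | ch.
After unit-elimination: S -> h | Sc | cc | ScU | cFc; F -> cc | cFc; U -> c | ch.
TERM: introduce A -> c, B -> h and substitute in every rule of length ≥2.
BIN: F -> AFA becomes F -> AC, C -> FA; S -> AFA becomes S -> AD, D -> FA; S -> SAU becomes S -> SE, E -> AU.

S -> h | AA | AD | SA | SE; A -> c; B -> h; C -> FA; D -> FA; E -> AU; F -> AA | AC; U -> c | AB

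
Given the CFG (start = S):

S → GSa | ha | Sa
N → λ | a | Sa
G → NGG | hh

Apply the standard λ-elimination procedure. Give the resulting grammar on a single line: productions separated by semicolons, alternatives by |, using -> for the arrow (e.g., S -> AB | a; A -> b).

Nullable set: {N}.
G -> NGG: N nullable, giving GG | NGG.
Drop N -> λ.
Unchanged (no nullable symbols): S -> GSa; S -> Sa; S -> ha; G -> hh; N -> Sa; N -> a.

S -> Sa | ha | GSa; G -> GG | hh | NGG; N -> a | Sa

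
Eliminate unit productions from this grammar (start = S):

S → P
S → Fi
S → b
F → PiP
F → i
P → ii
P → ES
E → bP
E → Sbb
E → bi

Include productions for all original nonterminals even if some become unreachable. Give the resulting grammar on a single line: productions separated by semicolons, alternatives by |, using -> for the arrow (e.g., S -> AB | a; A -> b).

Unit productions: S->P.
Unit pairs (A ⇒* B via units): (S,P).
S: inherits non-unit rules of {P, S} → ES | Fi | b | ii.
E: inherits non-unit rules of {E} → Sbb | bP | bi.
F: inherits non-unit rules of {F} → PiP | i.
P: inherits non-unit rules of {P} → ES | ii.

S -> b | ES | Fi | ii; E -> bP | bi | Sbb; F -> i | PiP; P -> ES | ii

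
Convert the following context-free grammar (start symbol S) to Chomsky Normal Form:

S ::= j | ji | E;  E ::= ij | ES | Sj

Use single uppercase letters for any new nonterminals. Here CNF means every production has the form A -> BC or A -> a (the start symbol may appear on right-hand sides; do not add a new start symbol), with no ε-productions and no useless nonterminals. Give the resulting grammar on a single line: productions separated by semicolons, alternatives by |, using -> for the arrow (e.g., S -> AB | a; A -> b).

No ε-productions.
After unit-elimination: S -> j | ES | Sj | ij | ji; E -> ES | Sj | ij.
TERM: introduce B -> i, A -> j and substitute in every rule of length ≥2.

S -> j | AB | BA | ES | SA; A -> j; B -> i; E -> BA | ES | SA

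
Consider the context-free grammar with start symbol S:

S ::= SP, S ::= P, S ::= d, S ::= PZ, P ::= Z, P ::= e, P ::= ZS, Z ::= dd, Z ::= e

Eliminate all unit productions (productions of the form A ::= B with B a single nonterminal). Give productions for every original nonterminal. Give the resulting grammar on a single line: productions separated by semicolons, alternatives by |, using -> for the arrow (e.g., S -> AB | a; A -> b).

S -> d | e | PZ | SP | ZS | dd; P -> e | ZS | dd; Z -> e | dd

Unit productions: P->Z, S->P.
Unit pairs (A ⇒* B via units): (P,Z), (S,P), (S,Z).
S: inherits non-unit rules of {P, S, Z} → PZ | SP | ZS | d | dd | e.
P: inherits non-unit rules of {P, Z} → ZS | dd | e.
Z: inherits non-unit rules of {Z} → dd | e.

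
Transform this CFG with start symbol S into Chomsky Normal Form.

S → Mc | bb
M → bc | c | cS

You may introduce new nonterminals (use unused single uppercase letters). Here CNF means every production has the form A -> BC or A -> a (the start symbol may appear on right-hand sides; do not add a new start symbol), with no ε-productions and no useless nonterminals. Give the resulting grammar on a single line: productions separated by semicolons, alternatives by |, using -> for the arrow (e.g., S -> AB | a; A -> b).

No ε-productions.
No unit productions to eliminate.
TERM: introduce A -> b, B -> c and substitute in every rule of length ≥2.

S -> AA | MB; A -> b; B -> c; M -> c | AB | BS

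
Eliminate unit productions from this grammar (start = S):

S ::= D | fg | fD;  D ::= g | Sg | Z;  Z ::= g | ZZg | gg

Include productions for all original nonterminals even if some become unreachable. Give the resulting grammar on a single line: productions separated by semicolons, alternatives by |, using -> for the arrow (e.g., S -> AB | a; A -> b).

S -> g | Sg | fD | fg | gg | ZZg; D -> g | Sg | gg | ZZg; Z -> g | gg | ZZg

Unit productions: D->Z, S->D.
Unit pairs (A ⇒* B via units): (D,Z), (S,D), (S,Z).
S: inherits non-unit rules of {D, S, Z} → Sg | ZZg | fD | fg | g | gg.
D: inherits non-unit rules of {D, Z} → Sg | ZZg | g | gg.
Z: inherits non-unit rules of {Z} → ZZg | g | gg.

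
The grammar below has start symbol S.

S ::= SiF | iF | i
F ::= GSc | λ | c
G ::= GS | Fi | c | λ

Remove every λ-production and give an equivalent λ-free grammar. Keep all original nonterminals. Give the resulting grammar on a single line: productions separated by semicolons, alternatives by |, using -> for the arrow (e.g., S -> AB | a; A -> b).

Nullable set: {F, G}.
S -> SiF: F nullable, giving Si | SiF.
S -> iF: F nullable, giving i | iF.
Drop F -> λ.
F -> GSc: G nullable, giving GSc | Sc.
Drop G -> λ.
G -> Fi: F nullable, giving Fi | i.
G -> GS: G nullable, giving GS | S.
Unchanged (no nullable symbols): S -> i; F -> c; G -> c.

S -> i | Si | iF | SiF; F -> c | Sc | GSc; G -> S | c | i | Fi | GS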